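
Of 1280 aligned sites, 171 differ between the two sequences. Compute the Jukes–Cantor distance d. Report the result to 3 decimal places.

p = 171/1280 ≈ 0.133594.
d = −(3/4) ln(1 − 4p/3) = −0.75 ln(1 − 0.178125) = −0.75 ln(0.821875)
  = −0.75 × (-0.196167) = 0.147125 substitutions/site.

0.147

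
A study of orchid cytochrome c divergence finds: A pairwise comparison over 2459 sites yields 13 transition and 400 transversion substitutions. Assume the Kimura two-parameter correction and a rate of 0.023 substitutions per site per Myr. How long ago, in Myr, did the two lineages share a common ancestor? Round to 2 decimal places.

4.21

P = 13/2459 ≈ 0.005287 and Q = 400/2459 ≈ 0.162668.
Under the Kimura two-parameter model, d = −½ ln(1 − 2P − Q) − ¼ ln(1 − 2Q).
1 − 2P − Q = 0.826758, giving −½ ln(0.826758) = 0.095122.
1 − 2Q = 0.674664, giving −¼ ln(0.674664) = 0.098385.
d = 0.095122 + 0.098385 = 0.193507.
Under a molecular clock d = 2μt, so t = d/(2μ) = 0.193507 / (2 × 0.023) = 4.21 Myr.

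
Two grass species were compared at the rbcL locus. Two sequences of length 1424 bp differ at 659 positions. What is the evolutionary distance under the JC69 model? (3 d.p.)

p = 659/1424 ≈ 0.462781.
d = −(3/4) ln(1 − 4p/3) = −0.75 ln(1 − 0.617041) = −0.75 ln(0.382959)
  = −0.75 × (-0.959827) = 0.719870 substitutions/site.

0.720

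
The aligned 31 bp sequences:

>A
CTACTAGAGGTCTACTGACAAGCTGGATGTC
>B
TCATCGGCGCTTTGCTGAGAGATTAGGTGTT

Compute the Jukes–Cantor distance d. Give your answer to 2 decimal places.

The sequences differ at 16 of 31 sites, so p = 16/31 ≈ 0.516129.
d = −(3/4) ln(1 − 4p/3) = −0.75 ln(1 − 0.688172) = −0.75 ln(0.311828)
  = −0.75 × (-1.165304) = 0.873978 substitutions/site.

0.87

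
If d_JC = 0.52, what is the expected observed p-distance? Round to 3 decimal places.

0.375

p = (3/4)(1 − e^(−4d/3)) = 0.75 × (1 − e^(-0.693333)) = 0.75 × (1 − 0.499907) = 0.375070.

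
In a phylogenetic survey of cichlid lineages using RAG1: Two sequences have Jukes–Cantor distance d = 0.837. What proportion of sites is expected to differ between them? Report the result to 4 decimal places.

p = (3/4)(1 − e^(−4d/3)) = 0.75 × (1 − e^(-1.116)) = 0.75 × (1 − 0.327588) = 0.504309.

0.5043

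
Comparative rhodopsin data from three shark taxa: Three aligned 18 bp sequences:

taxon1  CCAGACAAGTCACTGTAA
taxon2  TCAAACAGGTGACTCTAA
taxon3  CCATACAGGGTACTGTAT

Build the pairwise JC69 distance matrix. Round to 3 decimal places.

d(taxon1,taxon2) = 0.347, d(taxon1,taxon3) = 0.347, d(taxon2,taxon3) = 0.441

taxon1–taxon2: 5/18 sites differ → p ≈ 0.277778, d = −0.75 ln(1 − 0.370371) = 0.346968 ≈ 0.347.
taxon1–taxon3: 5/18 sites differ → p ≈ 0.277778, d = −0.75 ln(1 − 0.370371) = 0.346968 ≈ 0.347.
taxon2–taxon3: 6/18 sites differ → p ≈ 0.333333, d = −0.75 ln(1 − 0.444444) = 0.440839 ≈ 0.441.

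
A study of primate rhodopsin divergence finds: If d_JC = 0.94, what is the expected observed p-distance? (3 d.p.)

0.536

p = (3/4)(1 − e^(−4d/3)) = 0.75 × (1 − e^(-1.253333)) = 0.75 × (1 − 0.285551) = 0.535837.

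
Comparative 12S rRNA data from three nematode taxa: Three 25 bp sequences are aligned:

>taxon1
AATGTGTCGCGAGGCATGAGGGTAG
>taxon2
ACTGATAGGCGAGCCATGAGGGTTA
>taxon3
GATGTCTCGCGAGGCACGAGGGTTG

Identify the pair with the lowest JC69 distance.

taxon1 and taxon3

taxon1–taxon2: 8/25 differ, p = 0.320, d = 0.417.
taxon1–taxon3: 4/25 differ, p = 0.160, d = 0.180.
taxon2–taxon3: 9/25 differ, p = 0.360, d = 0.490.
The smallest distance is between taxon1 and taxon3.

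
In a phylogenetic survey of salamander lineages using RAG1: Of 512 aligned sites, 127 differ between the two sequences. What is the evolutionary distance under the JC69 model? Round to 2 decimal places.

p = 127/512 ≈ 0.248047.
d = −(3/4) ln(1 − 4p/3) = −0.75 ln(1 − 0.330729) = −0.75 ln(0.669271)
  = −0.75 × (-0.401566) = 0.301175 substitutions/site.

0.30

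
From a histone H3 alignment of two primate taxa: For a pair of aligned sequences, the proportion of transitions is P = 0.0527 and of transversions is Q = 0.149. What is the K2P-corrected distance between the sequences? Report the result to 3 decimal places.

Under the Kimura two-parameter model, d = −½ ln(1 − 2P − Q) − ¼ ln(1 − 2Q).
1 − 2P − Q = 0.7456, giving −½ ln(0.7456) = 0.146783.
1 − 2Q = 0.702, giving −¼ ln(0.702) = 0.088455.
d = 0.146783 + 0.088455 = 0.235238.

0.235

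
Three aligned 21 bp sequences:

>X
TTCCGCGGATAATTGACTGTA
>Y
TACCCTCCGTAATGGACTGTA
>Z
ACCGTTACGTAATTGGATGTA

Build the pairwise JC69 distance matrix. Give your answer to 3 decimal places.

d(X,Y) = 0.441, d(X,Z) = 0.756, d(Y,Z) = 0.532

X–Y: 7/21 sites differ → p ≈ 0.333333, d = −0.75 ln(1 − 0.444444) = 0.440839 ≈ 0.441.
X–Z: 10/21 sites differ → p ≈ 0.47619, d = −0.75 ln(1 − 0.63492) = 0.755729 ≈ 0.756.
Y–Z: 8/21 sites differ → p ≈ 0.380952, d = −0.75 ln(1 − 0.507936) = 0.531860 ≈ 0.532.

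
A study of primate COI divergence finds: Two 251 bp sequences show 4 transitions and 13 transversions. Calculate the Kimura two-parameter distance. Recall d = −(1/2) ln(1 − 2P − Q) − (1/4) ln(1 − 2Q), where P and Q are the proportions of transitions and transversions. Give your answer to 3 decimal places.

P = 4/251 ≈ 0.015936 and Q = 13/251 ≈ 0.051793.
Under the Kimura two-parameter model, d = −½ ln(1 − 2P − Q) − ¼ ln(1 − 2Q).
1 − 2P − Q = 0.916335, giving −½ ln(0.916335) = 0.043687.
1 − 2Q = 0.896414, giving −¼ ln(0.896414) = 0.027338.
d = 0.043687 + 0.027338 = 0.071025.

0.071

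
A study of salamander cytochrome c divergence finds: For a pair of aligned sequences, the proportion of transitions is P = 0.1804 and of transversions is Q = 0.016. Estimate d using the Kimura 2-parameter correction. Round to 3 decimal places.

0.245

Under the Kimura two-parameter model, d = −½ ln(1 − 2P − Q) − ¼ ln(1 − 2Q).
1 − 2P − Q = 0.6232, giving −½ ln(0.6232) = 0.236444.
1 − 2Q = 0.968, giving −¼ ln(0.968) = 0.008131.
d = 0.236444 + 0.008131 = 0.244575.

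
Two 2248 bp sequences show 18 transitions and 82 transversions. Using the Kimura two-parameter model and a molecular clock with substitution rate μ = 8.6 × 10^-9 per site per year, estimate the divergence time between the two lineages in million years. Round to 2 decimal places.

2.67

P = 18/2248 ≈ 0.008007 and Q = 82/2248 ≈ 0.036477.
Under the Kimura two-parameter model, d = −½ ln(1 − 2P − Q) − ¼ ln(1 − 2Q).
1 − 2P − Q = 0.947509, giving −½ ln(0.947509) = 0.026959.
1 − 2Q = 0.927046, giving −¼ ln(0.927046) = 0.018938.
d = 0.026959 + 0.018938 = 0.045897.
Under a molecular clock d = 2μt, so t = d/(2μ) = 0.045897 / (2 × 8.6 × 10^-9) = 2.67 million years.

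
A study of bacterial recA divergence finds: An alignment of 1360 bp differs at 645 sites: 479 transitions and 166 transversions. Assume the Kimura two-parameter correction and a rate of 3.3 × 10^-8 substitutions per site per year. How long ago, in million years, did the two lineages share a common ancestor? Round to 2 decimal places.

14.33

P = 479/1360 ≈ 0.352206 and Q = 166/1360 ≈ 0.122059.
Under the Kimura two-parameter model, d = −½ ln(1 − 2P − Q) − ¼ ln(1 − 2Q).
1 − 2P − Q = 0.173529, giving −½ ln(0.173529) = 0.875705.
1 − 2Q = 0.755882, giving −¼ ln(0.755882) = 0.069967.
d = 0.875705 + 0.069967 = 0.945672.
Under a molecular clock d = 2μt, so t = d/(2μ) = 0.945672 / (2 × 3.3 × 10^-8) = 14.33 million years.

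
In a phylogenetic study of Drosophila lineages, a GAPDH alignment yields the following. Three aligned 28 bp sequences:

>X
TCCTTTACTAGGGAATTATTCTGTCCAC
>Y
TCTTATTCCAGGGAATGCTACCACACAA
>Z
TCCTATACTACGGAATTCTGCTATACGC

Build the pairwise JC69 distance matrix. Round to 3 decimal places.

d(X,Y) = 0.635, d(X,Z) = 0.304, d(Y,Z) = 0.485

X–Y: 12/28 sites differ → p ≈ 0.428571, d = −0.75 ln(1 − 0.571428) = 0.635472 ≈ 0.635.
X–Z: 7/28 sites differ → p = 0.25, d = −0.75 ln(1 − 0.333333) = 0.304098 ≈ 0.304.
Y–Z: 10/28 sites differ → p ≈ 0.357143, d = −0.75 ln(1 − 0.476191) = 0.484971 ≈ 0.485.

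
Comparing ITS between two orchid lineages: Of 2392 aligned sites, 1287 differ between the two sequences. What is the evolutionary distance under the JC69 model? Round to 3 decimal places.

0.948

p = 1287/2392 ≈ 0.538043.
d = −(3/4) ln(1 − 4p/3) = −0.75 ln(1 − 0.717391) = −0.75 ln(0.282609)
  = −0.75 × (-1.263691) = 0.947768 substitutions/site.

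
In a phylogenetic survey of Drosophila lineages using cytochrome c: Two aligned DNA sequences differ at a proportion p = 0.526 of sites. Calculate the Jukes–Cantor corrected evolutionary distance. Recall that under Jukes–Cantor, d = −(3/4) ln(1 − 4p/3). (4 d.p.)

0.9063

d = −(3/4) ln(1 − 4p/3) = −0.75 ln(1 − 0.701333) = −0.75 ln(0.298667)
  = −0.75 × (-1.208426) = 0.906320 substitutions/site.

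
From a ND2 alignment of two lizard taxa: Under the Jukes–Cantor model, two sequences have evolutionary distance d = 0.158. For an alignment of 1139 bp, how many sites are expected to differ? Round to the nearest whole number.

Invert JC69: p = (3/4)(1 − e^(−4d/3)) = 0.75 × (1 − e^(-0.210667)) = 0.75 × (1 − 0.810044) = 0.142467.
Expected differing sites = pL ≈ 0.142467 × 1139 = 162.269913 ≈ 162.

162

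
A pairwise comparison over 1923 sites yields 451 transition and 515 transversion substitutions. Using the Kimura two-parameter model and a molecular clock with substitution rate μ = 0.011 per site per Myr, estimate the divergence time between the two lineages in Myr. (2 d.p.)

P = 451/1923 ≈ 0.234529 and Q = 515/1923 ≈ 0.267811.
Under the Kimura two-parameter model, d = −½ ln(1 − 2P − Q) − ¼ ln(1 − 2Q).
1 − 2P − Q = 0.263131, giving −½ ln(0.263131) = 0.667552.
1 − 2Q = 0.464378, giving −¼ ln(0.464378) = 0.191764.
d = 0.667552 + 0.191764 = 0.859316.
Under a molecular clock d = 2μt, so t = d/(2μ) = 0.859316 / (2 × 0.011) = 39.06 Myr.

39.06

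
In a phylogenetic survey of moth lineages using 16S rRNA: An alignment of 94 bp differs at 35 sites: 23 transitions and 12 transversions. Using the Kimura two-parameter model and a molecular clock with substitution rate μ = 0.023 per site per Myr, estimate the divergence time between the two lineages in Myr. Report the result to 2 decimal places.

P = 23/94 ≈ 0.244681 and Q = 12/94 ≈ 0.12766.
Under the Kimura two-parameter model, d = −½ ln(1 − 2P − Q) − ¼ ln(1 − 2Q).
1 − 2P − Q = 0.382978, giving −½ ln(0.382978) = 0.479889.
1 − 2Q = 0.74468, giving −¼ ln(0.74468) = 0.073700.
d = 0.479889 + 0.073700 = 0.553589.
Under a molecular clock d = 2μt, so t = d/(2μ) = 0.553589 / (2 × 0.023) = 12.03 Myr.

12.03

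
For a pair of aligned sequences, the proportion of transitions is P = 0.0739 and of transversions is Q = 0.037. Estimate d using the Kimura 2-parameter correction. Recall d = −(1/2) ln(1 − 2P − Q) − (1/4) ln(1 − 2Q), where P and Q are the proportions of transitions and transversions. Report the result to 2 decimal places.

0.12

Under the Kimura two-parameter model, d = −½ ln(1 − 2P − Q) − ¼ ln(1 − 2Q).
1 − 2P − Q = 0.8152, giving −½ ln(0.8152) = 0.102161.
1 − 2Q = 0.926, giving −¼ ln(0.926) = 0.019220.
d = 0.102161 + 0.019220 = 0.121381.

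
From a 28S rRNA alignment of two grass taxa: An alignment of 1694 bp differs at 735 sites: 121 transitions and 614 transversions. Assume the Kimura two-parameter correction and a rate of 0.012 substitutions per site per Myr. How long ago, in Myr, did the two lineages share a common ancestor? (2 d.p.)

P = 121/1694 ≈ 0.071429 and Q = 614/1694 ≈ 0.362456.
Under the Kimura two-parameter model, d = −½ ln(1 − 2P − Q) − ¼ ln(1 − 2Q).
1 − 2P − Q = 0.494686, giving −½ ln(0.494686) = 0.351916.
1 − 2Q = 0.275088, giving −¼ ln(0.275088) = 0.322666.
d = 0.351916 + 0.322666 = 0.674582.
Under a molecular clock d = 2μt, so t = d/(2μ) = 0.674582 / (2 × 0.012) = 28.11 Myr.

28.11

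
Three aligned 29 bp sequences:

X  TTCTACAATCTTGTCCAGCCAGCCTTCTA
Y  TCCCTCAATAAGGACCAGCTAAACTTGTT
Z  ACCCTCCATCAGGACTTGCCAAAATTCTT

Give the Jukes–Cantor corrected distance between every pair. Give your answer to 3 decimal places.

X–Y: 12/29 sites differ → p ≈ 0.413793, d = −0.75 ln(1 − 0.551724) = 0.601760 ≈ 0.602.
X–Z: 14/29 sites differ → p ≈ 0.482759, d = −0.75 ln(1 − 0.643679) = 0.773942 ≈ 0.774.
Y–Z: 8/29 sites differ → p ≈ 0.275862, d = −0.75 ln(1 − 0.367816) = 0.343931 ≈ 0.344.

d(X,Y) = 0.602, d(X,Z) = 0.774, d(Y,Z) = 0.344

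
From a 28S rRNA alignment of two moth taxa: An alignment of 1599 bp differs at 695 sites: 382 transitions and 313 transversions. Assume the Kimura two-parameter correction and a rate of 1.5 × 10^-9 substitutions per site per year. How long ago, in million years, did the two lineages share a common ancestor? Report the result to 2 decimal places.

P = 382/1599 ≈ 0.238899 and Q = 313/1599 ≈ 0.195747.
Under the Kimura two-parameter model, d = −½ ln(1 − 2P − Q) − ¼ ln(1 − 2Q).
1 − 2P − Q = 0.326455, giving −½ ln(0.326455) = 0.559732.
1 − 2Q = 0.608506, giving −¼ ln(0.608506) = 0.124187.
d = 0.559732 + 0.124187 = 0.683919.
Under a molecular clock d = 2μt, so t = d/(2μ) = 0.683919 / (2 × 1.5 × 10^-9) = 227.97 million years.

227.97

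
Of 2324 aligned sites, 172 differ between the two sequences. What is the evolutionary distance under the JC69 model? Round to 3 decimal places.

0.078

p = 172/2324 ≈ 0.07401.
d = −(3/4) ln(1 − 4p/3) = −0.75 ln(1 − 0.09868) = −0.75 ln(0.90132)
  = −0.75 × (-0.103895) = 0.077921 substitutions/site.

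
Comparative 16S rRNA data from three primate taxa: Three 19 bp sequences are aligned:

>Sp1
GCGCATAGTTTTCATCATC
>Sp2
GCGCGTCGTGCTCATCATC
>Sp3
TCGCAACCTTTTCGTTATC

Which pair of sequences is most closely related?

Sp1–Sp2: 4/19 differ, p = 0.211, d = 0.247.
Sp1–Sp3: 6/19 differ, p = 0.316, d = 0.410.
Sp2–Sp3: 8/19 differ, p = 0.421, d = 0.618.
The smallest distance is between Sp1 and Sp2.

Sp1 and Sp2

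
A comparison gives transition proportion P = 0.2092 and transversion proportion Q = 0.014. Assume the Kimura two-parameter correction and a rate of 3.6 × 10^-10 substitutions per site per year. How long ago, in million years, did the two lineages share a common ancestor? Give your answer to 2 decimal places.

403.15

Under the Kimura two-parameter model, d = −½ ln(1 − 2P − Q) − ¼ ln(1 − 2Q).
1 − 2P − Q = 0.5676, giving −½ ln(0.5676) = 0.283169.
1 − 2Q = 0.972, giving −¼ ln(0.972) = 0.007100.
d = 0.283169 + 0.007100 = 0.290269.
Under a molecular clock d = 2μt, so t = d/(2μ) = 0.290269 / (2 × 3.6 × 10^-10) = 403.15 million years.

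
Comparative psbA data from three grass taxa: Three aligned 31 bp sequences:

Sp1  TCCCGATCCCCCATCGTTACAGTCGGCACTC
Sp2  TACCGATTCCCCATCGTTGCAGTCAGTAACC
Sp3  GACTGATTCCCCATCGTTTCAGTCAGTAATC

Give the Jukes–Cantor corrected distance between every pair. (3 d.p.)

d(Sp1,Sp2) = 0.269, d(Sp1,Sp3) = 0.316, d(Sp2,Sp3) = 0.142

Sp1–Sp2: 7/31 sites differ → p ≈ 0.225806, d = −0.75 ln(1 − 0.301075) = 0.268659 ≈ 0.269.
Sp1–Sp3: 8/31 sites differ → p ≈ 0.258065, d = −0.75 ln(1 − 0.344087) = 0.316295 ≈ 0.316.
Sp2–Sp3: 4/31 sites differ → p ≈ 0.129032, d = −0.75 ln(1 − 0.172043) = 0.141596 ≈ 0.142.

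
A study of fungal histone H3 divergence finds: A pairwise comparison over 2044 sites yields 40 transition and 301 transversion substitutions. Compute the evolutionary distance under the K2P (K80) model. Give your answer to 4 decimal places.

P = 40/2044 ≈ 0.019569 and Q = 301/2044 ≈ 0.14726.
Under the Kimura two-parameter model, d = −½ ln(1 − 2P − Q) − ¼ ln(1 − 2Q).
1 − 2P − Q = 0.813602, giving −½ ln(0.813602) = 0.103142.
1 − 2Q = 0.70548, giving −¼ ln(0.70548) = 0.087219.
d = 0.103142 + 0.087219 = 0.190361.

0.1904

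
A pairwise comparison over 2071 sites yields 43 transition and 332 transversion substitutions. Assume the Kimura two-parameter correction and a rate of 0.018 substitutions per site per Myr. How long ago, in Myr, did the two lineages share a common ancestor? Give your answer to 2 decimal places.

5.82

P = 43/2071 ≈ 0.020763 and Q = 332/2071 ≈ 0.160309.
Under the Kimura two-parameter model, d = −½ ln(1 − 2P − Q) − ¼ ln(1 − 2Q).
1 − 2P − Q = 0.798165, giving −½ ln(0.798165) = 0.112720.
1 − 2Q = 0.679382, giving −¼ ln(0.679382) = 0.096643.
d = 0.112720 + 0.096643 = 0.209363.
Under a molecular clock d = 2μt, so t = d/(2μ) = 0.209363 / (2 × 0.018) = 5.82 Myr.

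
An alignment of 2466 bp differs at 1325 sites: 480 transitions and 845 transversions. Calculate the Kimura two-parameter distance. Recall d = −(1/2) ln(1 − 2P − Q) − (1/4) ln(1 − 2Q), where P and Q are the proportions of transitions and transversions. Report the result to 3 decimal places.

0.947

P = 480/2466 ≈ 0.194647 and Q = 845/2466 ≈ 0.34266.
Under the Kimura two-parameter model, d = −½ ln(1 − 2P − Q) − ¼ ln(1 − 2Q).
1 − 2P − Q = 0.268046, giving −½ ln(0.268046) = 0.658298.
1 − 2Q = 0.31468, giving −¼ ln(0.31468) = 0.289050.
d = 0.658298 + 0.289050 = 0.947348.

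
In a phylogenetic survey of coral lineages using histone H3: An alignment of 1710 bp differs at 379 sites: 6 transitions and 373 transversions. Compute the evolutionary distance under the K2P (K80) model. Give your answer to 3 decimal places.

P = 6/1710 ≈ 0.003509 and Q = 373/1710 ≈ 0.218129.
Under the Kimura two-parameter model, d = −½ ln(1 − 2P − Q) − ¼ ln(1 − 2Q).
1 − 2P − Q = 0.774853, giving −½ ln(0.774853) = 0.127541.
1 − 2Q = 0.563742, giving −¼ ln(0.563742) = 0.143290.
d = 0.127541 + 0.143290 = 0.270831.

0.271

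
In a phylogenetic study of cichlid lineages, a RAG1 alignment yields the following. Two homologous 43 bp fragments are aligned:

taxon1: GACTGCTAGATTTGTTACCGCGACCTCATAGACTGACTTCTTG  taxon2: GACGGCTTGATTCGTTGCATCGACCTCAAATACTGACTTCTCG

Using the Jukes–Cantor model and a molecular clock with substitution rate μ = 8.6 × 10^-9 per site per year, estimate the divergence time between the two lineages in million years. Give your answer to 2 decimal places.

14.27

The sequences differ at 9 of 43 sites (4, 8, 13, 17, 19, 20, 29, 31, 42), so p = 9/43 ≈ 0.209302.
d = −(3/4) ln(1 − 4p/3) = −0.75 ln(1 − 0.279069) = −0.75 ln(0.720931)
  = −0.75 × (-0.327212) = 0.245409 substitutions/site.
Under a molecular clock d = 2μt, so t = d/(2μ) = 0.245409 / (2 × 8.6 × 10^-9) = 14.27 million years.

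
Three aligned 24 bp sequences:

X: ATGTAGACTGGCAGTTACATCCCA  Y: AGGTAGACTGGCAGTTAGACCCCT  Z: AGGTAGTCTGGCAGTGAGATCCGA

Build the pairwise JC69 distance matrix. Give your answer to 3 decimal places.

d(X,Y) = 0.188, d(X,Z) = 0.244, d(Y,Z) = 0.244

X–Y: 4/24 sites differ → p ≈ 0.166667, d = −0.75 ln(1 − 0.222223) = 0.188487 ≈ 0.188.
X–Z: 5/24 sites differ → p ≈ 0.208333, d = −0.75 ln(1 − 0.277777) = 0.244066 ≈ 0.244.
Y–Z: 5/24 sites differ → p ≈ 0.208333, d = −0.75 ln(1 − 0.277777) = 0.244066 ≈ 0.244.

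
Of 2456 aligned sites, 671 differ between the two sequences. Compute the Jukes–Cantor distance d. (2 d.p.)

0.34

p = 671/2456 ≈ 0.273208.
d = −(3/4) ln(1 − 4p/3) = −0.75 ln(1 − 0.364277) = −0.75 ln(0.635723)
  = −0.75 × (-0.452992) = 0.339744 substitutions/site.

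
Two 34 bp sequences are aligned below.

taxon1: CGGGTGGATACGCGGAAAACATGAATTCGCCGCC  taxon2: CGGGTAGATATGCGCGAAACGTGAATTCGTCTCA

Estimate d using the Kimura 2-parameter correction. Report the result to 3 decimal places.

Of 34 sites, 5 differences are transitions and 3 are transversions, so P = 5/34 ≈ 0.147059 and Q = 3/34 ≈ 0.088235.
Under the Kimura two-parameter model, d = −½ ln(1 − 2P − Q) − ¼ ln(1 − 2Q).
1 − 2P − Q = 0.617647, giving −½ ln(0.617647) = 0.240919.
1 − 2Q = 0.82353, giving −¼ ln(0.82353) = 0.048539.
d = 0.240919 + 0.048539 = 0.289458.

0.289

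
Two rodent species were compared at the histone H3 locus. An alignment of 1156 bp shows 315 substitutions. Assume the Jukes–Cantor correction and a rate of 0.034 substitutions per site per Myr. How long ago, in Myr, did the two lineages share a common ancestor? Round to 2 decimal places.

4.98

p = 315/1156 ≈ 0.272491.
d = −(3/4) ln(1 − 4p/3) = −0.75 ln(1 − 0.363321) = −0.75 ln(0.636679)
  = −0.75 × (-0.451490) = 0.338618 substitutions/site.
Under a molecular clock d = 2μt, so t = d/(2μ) = 0.338618 / (2 × 0.034) = 4.98 Myr.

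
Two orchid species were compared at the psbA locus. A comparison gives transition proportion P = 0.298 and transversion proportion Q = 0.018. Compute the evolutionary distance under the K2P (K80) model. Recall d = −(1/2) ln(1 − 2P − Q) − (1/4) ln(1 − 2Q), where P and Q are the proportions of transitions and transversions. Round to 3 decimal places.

0.485

Under the Kimura two-parameter model, d = −½ ln(1 − 2P − Q) − ¼ ln(1 − 2Q).
1 − 2P − Q = 0.386, giving −½ ln(0.386) = 0.475959.
1 − 2Q = 0.964, giving −¼ ln(0.964) = 0.009166.
d = 0.475959 + 0.009166 = 0.485125.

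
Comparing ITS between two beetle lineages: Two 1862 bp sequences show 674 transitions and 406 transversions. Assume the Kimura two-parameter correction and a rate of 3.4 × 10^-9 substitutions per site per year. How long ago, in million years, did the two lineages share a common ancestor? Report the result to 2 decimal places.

230.42

P = 674/1862 ≈ 0.361976 and Q = 406/1862 ≈ 0.218045.
Under the Kimura two-parameter model, d = −½ ln(1 − 2P − Q) − ¼ ln(1 − 2Q).
1 − 2P − Q = 0.058003, giving −½ ln(0.058003) = 1.423630.
1 − 2Q = 0.56391, giving −¼ ln(0.56391) = 0.143215.
d = 1.423630 + 0.143215 = 1.566845.
Under a molecular clock d = 2μt, so t = d/(2μ) = 1.566845 / (2 × 3.4 × 10^-9) = 230.42 million years.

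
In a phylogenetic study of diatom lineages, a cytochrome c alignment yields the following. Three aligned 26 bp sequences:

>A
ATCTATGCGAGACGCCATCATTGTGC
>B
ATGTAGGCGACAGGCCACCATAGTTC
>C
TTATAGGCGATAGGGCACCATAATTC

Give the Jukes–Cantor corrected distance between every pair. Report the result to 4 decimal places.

A–B: 7/26 sites differ → p ≈ 0.269231, d = −0.75 ln(1 − 0.358975) = 0.333515 ≈ 0.3335.
A–C: 10/26 sites differ → p ≈ 0.384615, d = −0.75 ln(1 − 0.51282) = 0.539341 ≈ 0.5393.
B–C: 5/26 sites differ → p ≈ 0.192308, d = −0.75 ln(1 − 0.256411) = 0.222200 ≈ 0.2222.

d(A,B) = 0.3335, d(A,C) = 0.5393, d(B,C) = 0.2222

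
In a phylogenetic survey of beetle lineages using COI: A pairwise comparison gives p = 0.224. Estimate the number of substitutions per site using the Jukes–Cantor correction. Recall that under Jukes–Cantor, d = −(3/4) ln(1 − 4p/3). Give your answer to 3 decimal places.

d = −(3/4) ln(1 − 4p/3) = −0.75 ln(1 − 0.298667) = −0.75 ln(0.701333)
  = −0.75 × (-0.354772) = 0.266079 substitutions/site.

0.266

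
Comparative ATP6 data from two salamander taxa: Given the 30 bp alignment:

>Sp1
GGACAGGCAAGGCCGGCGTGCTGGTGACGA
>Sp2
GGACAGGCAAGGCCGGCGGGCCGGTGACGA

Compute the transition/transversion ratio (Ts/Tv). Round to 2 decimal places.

1.00

Transitions are A↔G and C↔T; transversions are all other mismatches.
Transitions: 1. Transversions: 1.
R = 1/1 = 1.00.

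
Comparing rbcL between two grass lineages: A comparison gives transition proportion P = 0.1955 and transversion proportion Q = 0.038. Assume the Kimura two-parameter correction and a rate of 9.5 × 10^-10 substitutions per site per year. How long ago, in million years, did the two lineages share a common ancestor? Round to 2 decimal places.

Under the Kimura two-parameter model, d = −½ ln(1 − 2P − Q) − ¼ ln(1 − 2Q).
1 − 2P − Q = 0.571, giving −½ ln(0.571) = 0.280183.
1 − 2Q = 0.924, giving −¼ ln(0.924) = 0.019761.
d = 0.280183 + 0.019761 = 0.299944.
Under a molecular clock d = 2μt, so t = d/(2μ) = 0.299944 / (2 × 9.5 × 10^-10) = 157.87 million years.

157.87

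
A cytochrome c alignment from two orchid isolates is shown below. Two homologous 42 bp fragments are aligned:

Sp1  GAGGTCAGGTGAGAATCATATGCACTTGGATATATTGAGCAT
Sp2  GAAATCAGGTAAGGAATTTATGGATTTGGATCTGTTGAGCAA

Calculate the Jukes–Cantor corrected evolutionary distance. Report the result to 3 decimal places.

The sequences differ at 12 of 42 sites, so p = 12/42 ≈ 0.285714.
d = −(3/4) ln(1 − 4p/3) = −0.75 ln(1 − 0.380952) = −0.75 ln(0.619048)
  = −0.75 × (-0.479572) = 0.359679 substitutions/site.

0.360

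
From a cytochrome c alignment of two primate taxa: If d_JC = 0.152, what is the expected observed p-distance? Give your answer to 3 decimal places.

0.138

p = (3/4)(1 − e^(−4d/3)) = 0.75 × (1 − e^(-0.202667)) = 0.75 × (1 − 0.816550) = 0.137588.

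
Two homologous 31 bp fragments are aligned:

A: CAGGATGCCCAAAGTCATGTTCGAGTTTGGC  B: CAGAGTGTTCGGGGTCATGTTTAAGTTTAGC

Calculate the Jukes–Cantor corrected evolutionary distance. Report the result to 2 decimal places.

0.42

The sequences differ at 10 of 31 sites (4, 5, 8, 9, 11, 12, 13, 22, 23, 29), so p = 10/31 ≈ 0.322581.
d = −(3/4) ln(1 − 4p/3) = −0.75 ln(1 − 0.430108) = −0.75 ln(0.569892)
  = −0.75 × (-0.562308) = 0.421731 substitutions/site.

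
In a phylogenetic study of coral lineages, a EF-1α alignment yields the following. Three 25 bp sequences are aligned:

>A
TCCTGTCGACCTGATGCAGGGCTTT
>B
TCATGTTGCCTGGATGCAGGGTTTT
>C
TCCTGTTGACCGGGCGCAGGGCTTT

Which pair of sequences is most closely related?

A–B: 6/25 differ, p = 0.240, d = 0.289.
A–C: 4/25 differ, p = 0.160, d = 0.180.
B–C: 6/25 differ, p = 0.240, d = 0.289.
The smallest distance is between A and C.

A and C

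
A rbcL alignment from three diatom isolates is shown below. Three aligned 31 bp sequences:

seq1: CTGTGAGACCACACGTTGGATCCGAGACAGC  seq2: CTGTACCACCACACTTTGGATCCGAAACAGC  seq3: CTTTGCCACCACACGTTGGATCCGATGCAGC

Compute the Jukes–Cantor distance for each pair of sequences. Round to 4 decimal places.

seq1–seq2: 5/31 sites differ → p ≈ 0.16129, d = −0.75 ln(1 − 0.215053) = 0.181604 ≈ 0.1816.
seq1–seq3: 5/31 sites differ → p ≈ 0.16129, d = −0.75 ln(1 − 0.215053) = 0.181604 ≈ 0.1816.
seq2–seq3: 5/31 sites differ → p ≈ 0.16129, d = −0.75 ln(1 − 0.215053) = 0.181604 ≈ 0.1816.

d(seq1,seq2) = 0.1816, d(seq1,seq3) = 0.1816, d(seq2,seq3) = 0.1816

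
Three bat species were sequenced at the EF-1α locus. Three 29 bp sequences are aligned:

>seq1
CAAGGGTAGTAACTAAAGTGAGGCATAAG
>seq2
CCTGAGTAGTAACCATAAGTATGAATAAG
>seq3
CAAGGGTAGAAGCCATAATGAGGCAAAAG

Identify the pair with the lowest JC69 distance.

seq1 and seq3

seq1–seq2: 10/29 differ, p = 0.345, d = 0.462.
seq1–seq3: 6/29 differ, p = 0.207, d = 0.242.
seq2–seq3: 10/29 differ, p = 0.345, d = 0.462.
The smallest distance is between seq1 and seq3.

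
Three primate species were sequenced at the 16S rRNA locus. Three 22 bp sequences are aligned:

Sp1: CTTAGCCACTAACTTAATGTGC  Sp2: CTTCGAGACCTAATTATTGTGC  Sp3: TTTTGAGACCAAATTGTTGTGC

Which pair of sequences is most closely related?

Sp1–Sp2: 7/22 differ, p = 0.318, d = 0.414.
Sp1–Sp3: 8/22 differ, p = 0.364, d = 0.497.
Sp2–Sp3: 4/22 differ, p = 0.182, d = 0.208.
The smallest distance is between Sp2 and Sp3.

Sp2 and Sp3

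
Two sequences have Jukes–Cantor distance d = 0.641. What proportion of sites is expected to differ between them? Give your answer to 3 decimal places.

0.431

p = (3/4)(1 − e^(−4d/3)) = 0.75 × (1 − e^(-0.854667)) = 0.75 × (1 − 0.425425) = 0.430931.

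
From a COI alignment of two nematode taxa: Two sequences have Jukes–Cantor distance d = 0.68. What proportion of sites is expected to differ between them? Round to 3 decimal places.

0.447

p = (3/4)(1 − e^(−4d/3)) = 0.75 × (1 − e^(-0.906667)) = 0.75 × (1 − 0.403868) = 0.447099.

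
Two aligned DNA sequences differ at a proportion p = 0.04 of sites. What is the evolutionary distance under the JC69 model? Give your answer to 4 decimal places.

d = −(3/4) ln(1 − 4p/3) = −0.75 ln(1 − 0.053333) = −0.75 ln(0.946667)
  = −0.75 × (-0.054808) = 0.041106 substitutions/site.

0.0411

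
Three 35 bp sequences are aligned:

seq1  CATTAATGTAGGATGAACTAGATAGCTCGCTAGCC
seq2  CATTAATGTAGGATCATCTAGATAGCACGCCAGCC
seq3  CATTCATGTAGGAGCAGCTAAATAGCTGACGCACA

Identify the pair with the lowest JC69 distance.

seq1 and seq2

seq1–seq2: 4/35 differ, p = 0.114, d = 0.124.
seq1–seq3: 11/35 differ, p = 0.314, d = 0.407.
seq2–seq3: 11/35 differ, p = 0.314, d = 0.407.
The smallest distance is between seq1 and seq2.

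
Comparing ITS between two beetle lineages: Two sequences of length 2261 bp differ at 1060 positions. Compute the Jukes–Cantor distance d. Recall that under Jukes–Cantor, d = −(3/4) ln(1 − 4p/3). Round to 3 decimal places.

0.736

p = 1060/2261 ≈ 0.468819.
d = −(3/4) ln(1 − 4p/3) = −0.75 ln(1 − 0.625092) = −0.75 ln(0.374908)
  = −0.75 × (-0.981075) = 0.735806 substitutions/site.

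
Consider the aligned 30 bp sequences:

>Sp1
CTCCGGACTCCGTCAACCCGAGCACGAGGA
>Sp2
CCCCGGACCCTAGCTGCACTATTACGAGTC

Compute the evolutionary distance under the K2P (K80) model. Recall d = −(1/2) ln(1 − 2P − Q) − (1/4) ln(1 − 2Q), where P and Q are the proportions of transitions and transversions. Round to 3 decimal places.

Of 30 sites, 6 differences are transitions and 7 are transversions, so P = 6/30 = 0.2 and Q = 7/30 ≈ 0.233333.
Under the Kimura two-parameter model, d = −½ ln(1 − 2P − Q) − ¼ ln(1 − 2Q).
1 − 2P − Q = 0.366667, giving −½ ln(0.366667) = 0.501651.
1 − 2Q = 0.533334, giving −¼ ln(0.533334) = 0.157152.
d = 0.501651 + 0.157152 = 0.658803.

0.659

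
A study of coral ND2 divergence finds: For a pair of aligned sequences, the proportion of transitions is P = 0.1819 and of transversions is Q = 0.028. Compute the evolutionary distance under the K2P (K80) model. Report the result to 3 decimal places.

Under the Kimura two-parameter model, d = −½ ln(1 − 2P − Q) − ¼ ln(1 − 2Q).
1 − 2P − Q = 0.6082, giving −½ ln(0.6082) = 0.248626.
1 − 2Q = 0.944, giving −¼ ln(0.944) = 0.014407.
d = 0.248626 + 0.014407 = 0.263033.

0.263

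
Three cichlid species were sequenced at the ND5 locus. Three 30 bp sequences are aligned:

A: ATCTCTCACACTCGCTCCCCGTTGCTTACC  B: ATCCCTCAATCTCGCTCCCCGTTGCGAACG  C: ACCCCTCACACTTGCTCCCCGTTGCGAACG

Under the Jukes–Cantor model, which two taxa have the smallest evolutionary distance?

B and C

A–B: 6/30 differ, p = 0.200, d = 0.233.
A–C: 6/30 differ, p = 0.200, d = 0.233.
B–C: 4/30 differ, p = 0.133, d = 0.147.
The smallest distance is between B and C.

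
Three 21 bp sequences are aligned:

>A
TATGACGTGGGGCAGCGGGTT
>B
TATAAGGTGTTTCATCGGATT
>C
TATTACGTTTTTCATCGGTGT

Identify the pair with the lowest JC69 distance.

A–B: 7/21 differ, p = 0.333, d = 0.441.
A–C: 8/21 differ, p = 0.381, d = 0.532.
B–C: 5/21 differ, p = 0.238, d = 0.286.
The smallest distance is between B and C.

B and C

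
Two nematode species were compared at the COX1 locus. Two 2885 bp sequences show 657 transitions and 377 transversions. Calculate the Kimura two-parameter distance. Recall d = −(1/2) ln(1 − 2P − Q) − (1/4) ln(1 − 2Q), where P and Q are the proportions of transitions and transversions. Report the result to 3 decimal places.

0.517

P = 657/2885 ≈ 0.22773 and Q = 377/2885 ≈ 0.130676.
Under the Kimura two-parameter model, d = −½ ln(1 − 2P − Q) − ¼ ln(1 − 2Q).
1 − 2P − Q = 0.413864, giving −½ ln(0.413864) = 0.441109.
1 − 2Q = 0.738648, giving −¼ ln(0.738648) = 0.075733.
d = 0.441109 + 0.075733 = 0.516842.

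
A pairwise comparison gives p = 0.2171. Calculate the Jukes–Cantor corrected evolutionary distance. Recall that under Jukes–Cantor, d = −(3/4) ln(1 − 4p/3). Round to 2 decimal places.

0.26

d = −(3/4) ln(1 − 4p/3) = −0.75 ln(1 − 0.289467) = −0.75 ln(0.710533)
  = −0.75 × (-0.341740) = 0.256305 substitutions/site.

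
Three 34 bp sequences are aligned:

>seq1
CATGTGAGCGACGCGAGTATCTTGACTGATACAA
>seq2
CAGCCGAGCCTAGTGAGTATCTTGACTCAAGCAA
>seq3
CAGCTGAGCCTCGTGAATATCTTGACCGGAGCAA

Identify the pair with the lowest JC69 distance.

seq1–seq2: 10/34 differ, p = 0.294, d = 0.373.
seq1–seq3: 10/34 differ, p = 0.294, d = 0.373.
seq2–seq3: 6/34 differ, p = 0.176, d = 0.201.
The smallest distance is between seq2 and seq3.

seq2 and seq3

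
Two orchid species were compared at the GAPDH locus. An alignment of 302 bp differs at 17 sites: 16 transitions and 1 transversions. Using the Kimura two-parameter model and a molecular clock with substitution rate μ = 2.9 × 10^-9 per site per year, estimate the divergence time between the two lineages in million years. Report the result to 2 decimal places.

P = 16/302 ≈ 0.05298 and Q = 1/302 ≈ 0.003311.
Under the Kimura two-parameter model, d = −½ ln(1 − 2P − Q) − ¼ ln(1 − 2Q).
1 − 2P − Q = 0.890729, giving −½ ln(0.890729) = 0.057858.
1 − 2Q = 0.993378, giving −¼ ln(0.993378) = 0.001661.
d = 0.057858 + 0.001661 = 0.059519.
Under a molecular clock d = 2μt, so t = d/(2μ) = 0.059519 / (2 × 2.9 × 10^-9) = 10.26 million years.

10.26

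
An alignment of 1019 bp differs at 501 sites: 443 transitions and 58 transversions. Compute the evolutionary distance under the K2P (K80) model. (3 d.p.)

1.335

P = 443/1019 ≈ 0.43474 and Q = 58/1019 ≈ 0.056919.
Under the Kimura two-parameter model, d = −½ ln(1 − 2P − Q) − ¼ ln(1 − 2Q).
1 − 2P − Q = 0.073601, giving −½ ln(0.073601) = 1.304548.
1 − 2Q = 0.886162, giving −¼ ln(0.886162) = 0.030214.
d = 1.304548 + 0.030214 = 1.334762.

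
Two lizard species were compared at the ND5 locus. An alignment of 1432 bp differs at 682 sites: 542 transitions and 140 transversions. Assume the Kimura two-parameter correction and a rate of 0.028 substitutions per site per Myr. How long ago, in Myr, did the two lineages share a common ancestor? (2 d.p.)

P = 542/1432 ≈ 0.378492 and Q = 140/1432 ≈ 0.097765.
Under the Kimura two-parameter model, d = −½ ln(1 − 2P − Q) − ¼ ln(1 − 2Q).
1 − 2P − Q = 0.145251, giving −½ ln(0.145251) = 0.964646.
1 − 2Q = 0.80447, giving −¼ ln(0.80447) = 0.054393.
d = 0.964646 + 0.054393 = 1.019039.
Under a molecular clock d = 2μt, so t = d/(2μ) = 1.019039 / (2 × 0.028) = 18.20 Myr.

18.20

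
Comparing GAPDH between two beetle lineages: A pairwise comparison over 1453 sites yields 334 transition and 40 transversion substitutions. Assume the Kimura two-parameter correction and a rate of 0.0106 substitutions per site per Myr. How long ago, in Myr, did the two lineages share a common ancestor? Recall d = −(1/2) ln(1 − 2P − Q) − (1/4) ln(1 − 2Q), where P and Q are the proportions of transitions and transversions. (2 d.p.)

P = 334/1453 ≈ 0.229869 and Q = 40/1453 ≈ 0.027529.
Under the Kimura two-parameter model, d = −½ ln(1 − 2P − Q) − ¼ ln(1 − 2Q).
1 − 2P − Q = 0.512733, giving −½ ln(0.512733) = 0.334000.
1 − 2Q = 0.944942, giving −¼ ln(0.944942) = 0.014158.
d = 0.334000 + 0.014158 = 0.348158.
Under a molecular clock d = 2μt, so t = d/(2μ) = 0.348158 / (2 × 0.0106) = 16.42 Myr.

16.42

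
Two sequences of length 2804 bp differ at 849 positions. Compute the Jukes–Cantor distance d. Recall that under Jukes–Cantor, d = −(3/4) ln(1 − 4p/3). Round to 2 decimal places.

0.39

p = 849/2804 ≈ 0.302782.
d = −(3/4) ln(1 − 4p/3) = −0.75 ln(1 − 0.403709) = −0.75 ln(0.596291)
  = −0.75 × (-0.517026) = 0.387770 substitutions/site.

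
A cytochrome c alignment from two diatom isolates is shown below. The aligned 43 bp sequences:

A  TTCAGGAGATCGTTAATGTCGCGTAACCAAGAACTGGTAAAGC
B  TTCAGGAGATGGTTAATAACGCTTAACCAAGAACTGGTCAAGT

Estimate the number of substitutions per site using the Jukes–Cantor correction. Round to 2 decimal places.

0.15

The sequences differ at 6 of 43 sites (11, 18, 19, 23, 39, 43), so p = 6/43 ≈ 0.139535.
d = −(3/4) ln(1 − 4p/3) = −0.75 ln(1 − 0.186047) = −0.75 ln(0.813953)
  = −0.75 × (-0.205853) = 0.154390 substitutions/site.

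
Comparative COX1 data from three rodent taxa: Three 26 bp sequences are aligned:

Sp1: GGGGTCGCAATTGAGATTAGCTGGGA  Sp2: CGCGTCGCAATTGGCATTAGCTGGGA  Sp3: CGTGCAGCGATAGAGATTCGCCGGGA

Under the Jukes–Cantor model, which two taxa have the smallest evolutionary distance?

Sp1 and Sp2

Sp1–Sp2: 4/26 differ, p = 0.154, d = 0.172.
Sp1–Sp3: 8/26 differ, p = 0.308, d = 0.396.
Sp2–Sp3: 9/26 differ, p = 0.346, d = 0.464.
The smallest distance is between Sp1 and Sp2.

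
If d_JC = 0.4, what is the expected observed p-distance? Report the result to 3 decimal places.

p = (3/4)(1 − e^(−4d/3)) = 0.75 × (1 − e^(-0.533333)) = 0.75 × (1 − 0.586646) = 0.310016.

0.310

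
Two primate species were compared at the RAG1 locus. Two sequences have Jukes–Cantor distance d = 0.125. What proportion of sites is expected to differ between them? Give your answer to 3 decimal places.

p = (3/4)(1 − e^(−4d/3)) = 0.75 × (1 − e^(-0.166667)) = 0.75 × (1 − 0.846481) = 0.115139.

0.115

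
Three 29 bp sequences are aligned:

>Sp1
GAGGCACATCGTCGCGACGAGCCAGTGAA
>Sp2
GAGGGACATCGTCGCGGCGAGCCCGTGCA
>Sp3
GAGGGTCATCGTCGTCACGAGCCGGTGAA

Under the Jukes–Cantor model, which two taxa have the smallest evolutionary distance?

Sp1 and Sp2

Sp1–Sp2: 4/29 differ, p = 0.138, d = 0.152.
Sp1–Sp3: 5/29 differ, p = 0.172, d = 0.196.
Sp2–Sp3: 6/29 differ, p = 0.207, d = 0.242.
The smallest distance is between Sp1 and Sp2.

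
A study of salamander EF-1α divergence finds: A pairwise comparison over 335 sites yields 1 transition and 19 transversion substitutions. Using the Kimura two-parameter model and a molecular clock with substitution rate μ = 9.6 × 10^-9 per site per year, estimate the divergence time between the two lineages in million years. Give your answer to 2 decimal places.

P = 1/335 ≈ 0.002985 and Q = 19/335 ≈ 0.056716.
Under the Kimura two-parameter model, d = −½ ln(1 − 2P − Q) − ¼ ln(1 − 2Q).
1 − 2P − Q = 0.937314, giving −½ ln(0.937314) = 0.032368.
1 − 2Q = 0.886568, giving −¼ ln(0.886568) = 0.030099.
d = 0.032368 + 0.030099 = 0.062467.
Under a molecular clock d = 2μt, so t = d/(2μ) = 0.062467 / (2 × 9.6 × 10^-9) = 3.25 million years.

3.25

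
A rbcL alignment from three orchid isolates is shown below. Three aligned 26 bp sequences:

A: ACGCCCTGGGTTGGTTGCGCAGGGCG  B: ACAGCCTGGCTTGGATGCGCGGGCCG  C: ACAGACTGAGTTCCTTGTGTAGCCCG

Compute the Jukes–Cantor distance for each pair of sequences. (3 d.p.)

d(A,B) = 0.276, d(A,C) = 0.539, d(B,C) = 0.539

A–B: 6/26 sites differ → p ≈ 0.230769, d = −0.75 ln(1 − 0.307692) = 0.275793 ≈ 0.276.
A–C: 10/26 sites differ → p ≈ 0.384615, d = −0.75 ln(1 − 0.51282) = 0.539341 ≈ 0.539.
B–C: 10/26 sites differ → p ≈ 0.384615, d = −0.75 ln(1 − 0.51282) = 0.539341 ≈ 0.539.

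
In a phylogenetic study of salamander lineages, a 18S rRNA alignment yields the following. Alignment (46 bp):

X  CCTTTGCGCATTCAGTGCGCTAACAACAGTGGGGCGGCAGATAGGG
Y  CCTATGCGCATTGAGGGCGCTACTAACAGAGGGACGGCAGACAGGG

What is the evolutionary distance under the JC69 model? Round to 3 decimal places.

0.198

The sequences differ at 8 of 46 sites (4, 13, 16, 23, 24, 30, 34, 42), so p = 8/46 ≈ 0.173913.
d = −(3/4) ln(1 − 4p/3) = −0.75 ln(1 − 0.231884) = −0.75 ln(0.768116)
  = −0.75 × (-0.263815) = 0.197861 substitutions/site.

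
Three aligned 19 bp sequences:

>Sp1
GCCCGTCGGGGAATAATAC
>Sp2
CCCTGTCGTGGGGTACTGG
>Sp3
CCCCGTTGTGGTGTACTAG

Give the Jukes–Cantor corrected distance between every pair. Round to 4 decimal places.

Sp1–Sp2: 8/19 sites differ → p ≈ 0.421053, d = −0.75 ln(1 − 0.561404) = 0.618132 ≈ 0.6181.
Sp1–Sp3: 7/19 sites differ → p ≈ 0.368421, d = −0.75 ln(1 − 0.491228) = 0.506816 ≈ 0.5068.
Sp2–Sp3: 4/19 sites differ → p ≈ 0.210526, d = −0.75 ln(1 − 0.280701) = 0.247109 ≈ 0.2471.

d(Sp1,Sp2) = 0.6181, d(Sp1,Sp3) = 0.5068, d(Sp2,Sp3) = 0.2471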